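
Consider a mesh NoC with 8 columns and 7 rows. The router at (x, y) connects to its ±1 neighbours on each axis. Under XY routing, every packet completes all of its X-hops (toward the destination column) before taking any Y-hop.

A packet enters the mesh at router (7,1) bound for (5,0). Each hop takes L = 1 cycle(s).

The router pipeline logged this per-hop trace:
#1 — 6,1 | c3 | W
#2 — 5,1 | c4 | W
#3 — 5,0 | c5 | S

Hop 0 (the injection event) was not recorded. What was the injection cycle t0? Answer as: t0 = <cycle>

t0 = 2

Hop 1 reached at cycle 3; hop k is at t0 + k·L.
Subtract one hop: t0 = 3 − 1 = 2.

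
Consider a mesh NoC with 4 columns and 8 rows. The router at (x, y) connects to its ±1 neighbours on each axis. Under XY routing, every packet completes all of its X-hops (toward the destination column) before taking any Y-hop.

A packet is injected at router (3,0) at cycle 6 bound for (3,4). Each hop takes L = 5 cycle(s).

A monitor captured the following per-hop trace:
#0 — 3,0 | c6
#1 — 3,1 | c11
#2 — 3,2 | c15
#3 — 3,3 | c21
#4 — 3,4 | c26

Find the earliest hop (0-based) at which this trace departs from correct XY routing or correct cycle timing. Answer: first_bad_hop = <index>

  1: Δx=+0 Δy=+1 Δt=5 [ok]
  2: Δx=+0 Δy=+1 Δt=4 [BAD: Δcyc=4≠L]

first_bad_hop = 2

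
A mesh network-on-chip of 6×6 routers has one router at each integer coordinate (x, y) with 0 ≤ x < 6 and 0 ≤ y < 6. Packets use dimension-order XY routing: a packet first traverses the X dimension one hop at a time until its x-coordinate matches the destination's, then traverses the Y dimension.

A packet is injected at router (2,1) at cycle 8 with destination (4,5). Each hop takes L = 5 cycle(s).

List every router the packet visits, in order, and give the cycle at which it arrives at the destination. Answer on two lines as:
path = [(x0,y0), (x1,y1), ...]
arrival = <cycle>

  0. router=(2,1) cycle=8 (inject)
  1. router=(3,1) cycle=13 dir=E
  2. router=(4,1) cycle=18 dir=E
  3. router=(4,2) cycle=23 dir=N
  4. router=(4,3) cycle=28 dir=N
  5. router=(4,4) cycle=33 dir=N
  6. router=(4,5) cycle=38 dir=N

path = [(2,1), (3,1), (4,1), (4,2), (4,3), (4,4), (4,5)]
arrival = 38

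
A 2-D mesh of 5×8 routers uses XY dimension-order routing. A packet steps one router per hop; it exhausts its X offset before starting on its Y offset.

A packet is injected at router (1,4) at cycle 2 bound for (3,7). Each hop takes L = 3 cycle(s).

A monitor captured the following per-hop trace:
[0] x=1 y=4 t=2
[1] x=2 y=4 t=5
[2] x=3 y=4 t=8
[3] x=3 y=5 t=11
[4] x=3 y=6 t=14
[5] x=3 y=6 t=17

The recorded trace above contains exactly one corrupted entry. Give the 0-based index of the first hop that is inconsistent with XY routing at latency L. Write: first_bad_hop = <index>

first_bad_hop = 5

hop 1: step (+1,+0), +3 cyc — ok
hop 2: step (+1,+0), +3 cyc — ok
hop 3: step (+0,+1), +3 cyc — ok
hop 4: step (+0,+1), +3 cyc — ok
hop 5: step (+0,+0), +3 cyc — BAD: non-unit step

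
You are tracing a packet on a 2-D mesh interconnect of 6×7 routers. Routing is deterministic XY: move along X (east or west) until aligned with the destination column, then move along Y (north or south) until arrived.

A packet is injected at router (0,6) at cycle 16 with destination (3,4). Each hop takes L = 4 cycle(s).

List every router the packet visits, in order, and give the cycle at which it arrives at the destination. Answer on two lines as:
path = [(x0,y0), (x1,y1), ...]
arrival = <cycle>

path = [(0,6), (1,6), (2,6), (3,6), (3,5), (3,4)]
arrival = 36

  0. router=(0,6) cycle=16 (inject)
  1. router=(1,6) cycle=20 dir=E
  2. router=(2,6) cycle=24 dir=E
  3. router=(3,6) cycle=28 dir=E
  4. router=(3,5) cycle=32 dir=S
  5. router=(3,4) cycle=36 dir=S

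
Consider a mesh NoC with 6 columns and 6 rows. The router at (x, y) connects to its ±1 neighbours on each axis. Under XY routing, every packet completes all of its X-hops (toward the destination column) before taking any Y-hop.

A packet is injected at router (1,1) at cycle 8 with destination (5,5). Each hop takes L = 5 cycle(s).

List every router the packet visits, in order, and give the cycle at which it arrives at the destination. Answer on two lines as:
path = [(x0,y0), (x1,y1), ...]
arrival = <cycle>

path = [(1,1), (2,1), (3,1), (4,1), (5,1), (5,2), (5,3), (5,4), (5,5)]
arrival = 48

t=8: at (1,1)
t=13: at (2,1) after E
t=18: at (3,1) after E
t=23: at (4,1) after E
t=28: at (5,1) after E
t=33: at (5,2) after N
t=38: at (5,3) after N
t=43: at (5,4) after N
t=48: at (5,5) after N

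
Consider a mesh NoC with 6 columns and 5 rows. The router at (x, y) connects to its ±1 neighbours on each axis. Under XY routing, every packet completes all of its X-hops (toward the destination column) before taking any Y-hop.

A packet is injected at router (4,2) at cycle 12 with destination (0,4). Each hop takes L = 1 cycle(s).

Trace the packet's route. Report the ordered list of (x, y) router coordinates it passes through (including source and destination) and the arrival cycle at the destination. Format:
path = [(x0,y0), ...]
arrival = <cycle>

hop 0: (4,2) @ cyc 12
hop 1: (3,2) @ cyc 13  [W]
hop 2: (2,2) @ cyc 14  [W]
hop 3: (1,2) @ cyc 15  [W]
hop 4: (0,2) @ cyc 16  [W]
hop 5: (0,3) @ cyc 17  [N]
hop 6: (0,4) @ cyc 18  [N]

path = [(4,2), (3,2), (2,2), (1,2), (0,2), (0,3), (0,4)]
arrival = 18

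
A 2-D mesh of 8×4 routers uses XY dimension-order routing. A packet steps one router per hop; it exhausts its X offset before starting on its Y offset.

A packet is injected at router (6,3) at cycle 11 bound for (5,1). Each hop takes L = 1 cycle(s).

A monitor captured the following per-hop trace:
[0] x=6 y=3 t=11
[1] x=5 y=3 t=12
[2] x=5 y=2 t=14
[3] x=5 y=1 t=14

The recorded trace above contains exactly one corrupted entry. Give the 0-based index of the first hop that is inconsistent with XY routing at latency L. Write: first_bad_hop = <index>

[1] (-1,+0) / 1c ⇒ ok
[2] (+0,-1) / 2c ⇒ BAD: Δcyc=2≠L

first_bad_hop = 2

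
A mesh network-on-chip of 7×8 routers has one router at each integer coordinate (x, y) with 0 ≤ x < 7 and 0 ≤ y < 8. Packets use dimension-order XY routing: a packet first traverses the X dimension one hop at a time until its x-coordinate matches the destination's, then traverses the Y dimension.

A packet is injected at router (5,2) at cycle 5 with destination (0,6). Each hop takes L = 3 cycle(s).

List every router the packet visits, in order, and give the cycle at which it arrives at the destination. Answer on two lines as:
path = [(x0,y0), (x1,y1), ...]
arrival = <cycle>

[0] x=5 y=2 t=5
[1] x=4 y=2 t=8 →W
[2] x=3 y=2 t=11 →W
[3] x=2 y=2 t=14 →W
[4] x=1 y=2 t=17 →W
[5] x=0 y=2 t=20 →W
[6] x=0 y=3 t=23 →N
[7] x=0 y=4 t=26 →N
[8] x=0 y=5 t=29 →N
[9] x=0 y=6 t=32 →N

path = [(5,2), (4,2), (3,2), (2,2), (1,2), (0,2), (0,3), (0,4), (0,5), (0,6)]
arrival = 32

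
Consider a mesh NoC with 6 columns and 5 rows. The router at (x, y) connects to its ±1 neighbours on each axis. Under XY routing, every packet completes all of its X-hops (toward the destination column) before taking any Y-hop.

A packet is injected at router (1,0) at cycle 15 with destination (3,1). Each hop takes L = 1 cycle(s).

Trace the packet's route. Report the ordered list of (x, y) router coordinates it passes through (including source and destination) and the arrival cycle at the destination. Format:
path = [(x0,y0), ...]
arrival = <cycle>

[0] x=1 y=0 t=15
[1] x=2 y=0 t=16 →E
[2] x=3 y=0 t=17 →E
[3] x=3 y=1 t=18 →N

path = [(1,0), (2,0), (3,0), (3,1)]
arrival = 18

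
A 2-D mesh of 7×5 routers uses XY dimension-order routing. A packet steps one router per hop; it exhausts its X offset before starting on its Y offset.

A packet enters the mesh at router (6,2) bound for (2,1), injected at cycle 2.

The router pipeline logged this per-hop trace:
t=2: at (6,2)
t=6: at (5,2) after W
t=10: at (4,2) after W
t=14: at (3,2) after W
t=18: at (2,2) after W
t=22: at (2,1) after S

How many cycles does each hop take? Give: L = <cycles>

L = 4

cyc[1] − cyc[0] = 6 − 2 = 4.
That increment is L by definition: L = 4.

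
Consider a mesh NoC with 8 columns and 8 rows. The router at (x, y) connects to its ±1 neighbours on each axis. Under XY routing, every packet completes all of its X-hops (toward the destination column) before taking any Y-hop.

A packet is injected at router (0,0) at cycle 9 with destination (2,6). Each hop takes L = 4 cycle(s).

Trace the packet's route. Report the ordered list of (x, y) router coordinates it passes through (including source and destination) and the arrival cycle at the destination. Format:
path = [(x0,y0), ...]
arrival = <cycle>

[0] x=0 y=0 t=9
[1] x=1 y=0 t=13 →E
[2] x=2 y=0 t=17 →E
[3] x=2 y=1 t=21 →N
[4] x=2 y=2 t=25 →N
[5] x=2 y=3 t=29 →N
[6] x=2 y=4 t=33 →N
[7] x=2 y=5 t=37 →N
[8] x=2 y=6 t=41 →N

path = [(0,0), (1,0), (2,0), (2,1), (2,2), (2,3), (2,4), (2,5), (2,6)]
arrival = 41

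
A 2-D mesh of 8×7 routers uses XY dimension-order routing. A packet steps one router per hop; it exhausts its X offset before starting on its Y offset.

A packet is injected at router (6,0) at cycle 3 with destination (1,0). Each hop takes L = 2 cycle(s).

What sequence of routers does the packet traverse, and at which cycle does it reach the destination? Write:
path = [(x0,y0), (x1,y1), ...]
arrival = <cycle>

src (6,0)  cyc=3
W→(5,0)  cyc=5
W→(4,0)  cyc=7
W→(3,0)  cyc=9
W→(2,0)  cyc=11
W→(1,0)  cyc=13

path = [(6,0), (5,0), (4,0), (3,0), (2,0), (1,0)]
arrival = 13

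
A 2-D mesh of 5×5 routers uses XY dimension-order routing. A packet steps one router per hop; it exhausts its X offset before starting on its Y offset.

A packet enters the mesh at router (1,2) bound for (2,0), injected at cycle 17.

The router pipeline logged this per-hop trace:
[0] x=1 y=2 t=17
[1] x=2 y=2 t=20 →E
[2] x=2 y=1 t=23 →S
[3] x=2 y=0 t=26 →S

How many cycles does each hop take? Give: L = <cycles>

cyc[1] − cyc[0] = 20 − 17 = 3.
Per-hop latency L = Δcyc = 3.

L = 3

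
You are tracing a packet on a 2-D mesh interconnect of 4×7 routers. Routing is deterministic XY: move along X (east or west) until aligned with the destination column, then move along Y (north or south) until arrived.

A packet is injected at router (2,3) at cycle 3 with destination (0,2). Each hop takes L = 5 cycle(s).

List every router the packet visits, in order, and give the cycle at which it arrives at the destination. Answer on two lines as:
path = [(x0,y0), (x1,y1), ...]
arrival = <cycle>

path = [(2,3), (1,3), (0,3), (0,2)]
arrival = 18

  0. router=(2,3) cycle=3 (inject)
  1. router=(1,3) cycle=8 dir=W
  2. router=(0,3) cycle=13 dir=W
  3. router=(0,2) cycle=18 dir=S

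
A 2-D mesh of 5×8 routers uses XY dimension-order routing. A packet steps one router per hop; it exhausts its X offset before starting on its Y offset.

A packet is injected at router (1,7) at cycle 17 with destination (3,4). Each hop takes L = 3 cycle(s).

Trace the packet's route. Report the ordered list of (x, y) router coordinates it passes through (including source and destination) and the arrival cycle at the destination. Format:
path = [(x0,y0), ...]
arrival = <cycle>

#0 — 1,7 | c17
#1 — 2,7 | c20 | E
#2 — 3,7 | c23 | E
#3 — 3,6 | c26 | S
#4 — 3,5 | c29 | S
#5 — 3,4 | c32 | S

path = [(1,7), (2,7), (3,7), (3,6), (3,5), (3,4)]
arrival = 32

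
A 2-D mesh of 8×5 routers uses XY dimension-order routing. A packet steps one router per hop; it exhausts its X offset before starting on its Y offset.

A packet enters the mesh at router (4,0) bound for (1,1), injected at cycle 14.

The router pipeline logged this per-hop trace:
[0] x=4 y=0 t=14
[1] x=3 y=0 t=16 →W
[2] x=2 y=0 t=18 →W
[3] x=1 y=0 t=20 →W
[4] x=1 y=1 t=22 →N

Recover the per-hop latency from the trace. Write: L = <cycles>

L = 2

cyc[1] − cyc[0] = 16 − 14 = 2.
Per-hop latency L = Δcyc = 2.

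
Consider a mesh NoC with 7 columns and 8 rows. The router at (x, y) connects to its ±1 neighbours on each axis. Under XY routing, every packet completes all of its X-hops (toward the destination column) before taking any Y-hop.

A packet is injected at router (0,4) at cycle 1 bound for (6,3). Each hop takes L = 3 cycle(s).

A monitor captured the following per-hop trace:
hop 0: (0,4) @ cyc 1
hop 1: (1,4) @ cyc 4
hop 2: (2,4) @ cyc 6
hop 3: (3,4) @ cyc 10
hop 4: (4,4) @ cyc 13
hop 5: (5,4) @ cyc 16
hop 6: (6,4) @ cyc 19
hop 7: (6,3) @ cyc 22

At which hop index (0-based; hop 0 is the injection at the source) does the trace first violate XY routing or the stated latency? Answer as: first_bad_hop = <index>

first_bad_hop = 2

check 1→ d=(1,0) cyc+3: ok
check 2→ d=(1,0) cyc+2: BAD: Δcyc=2≠L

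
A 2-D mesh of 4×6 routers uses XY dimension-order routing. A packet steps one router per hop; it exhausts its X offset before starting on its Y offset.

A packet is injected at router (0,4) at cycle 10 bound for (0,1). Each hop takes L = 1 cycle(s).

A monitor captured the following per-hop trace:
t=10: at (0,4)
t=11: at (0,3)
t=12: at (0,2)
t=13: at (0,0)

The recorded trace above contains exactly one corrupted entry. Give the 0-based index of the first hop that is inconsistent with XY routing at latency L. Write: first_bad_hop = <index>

hop 1: step (+0,-1), +1 cyc — ok
hop 2: step (+0,-1), +1 cyc — ok
hop 3: step (+0,-2), +1 cyc — BAD: non-unit step

first_bad_hop = 3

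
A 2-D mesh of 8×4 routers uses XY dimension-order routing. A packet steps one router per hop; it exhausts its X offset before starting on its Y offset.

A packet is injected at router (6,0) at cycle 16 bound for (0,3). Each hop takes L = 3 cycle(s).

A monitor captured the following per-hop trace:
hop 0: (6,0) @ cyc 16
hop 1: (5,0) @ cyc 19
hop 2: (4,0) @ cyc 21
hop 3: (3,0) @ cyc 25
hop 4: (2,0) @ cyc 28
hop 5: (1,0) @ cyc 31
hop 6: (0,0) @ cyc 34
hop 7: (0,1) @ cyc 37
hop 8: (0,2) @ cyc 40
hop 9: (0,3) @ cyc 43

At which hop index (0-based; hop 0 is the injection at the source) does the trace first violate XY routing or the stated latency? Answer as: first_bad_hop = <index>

check 1→ d=(-1,0) cyc+3: ok
check 2→ d=(-1,0) cyc+2: BAD: Δcyc=2≠L

first_bad_hop = 2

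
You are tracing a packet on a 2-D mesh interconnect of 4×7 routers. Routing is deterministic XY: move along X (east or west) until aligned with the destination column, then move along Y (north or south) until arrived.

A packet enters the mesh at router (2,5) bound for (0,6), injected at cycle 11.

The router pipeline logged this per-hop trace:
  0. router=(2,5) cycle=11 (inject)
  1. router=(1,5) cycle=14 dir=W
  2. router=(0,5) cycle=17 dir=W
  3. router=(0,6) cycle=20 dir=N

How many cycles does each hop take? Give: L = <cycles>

Δcyc across hop 0→1: 14 − 11 = 3.
One hop costs L cycles, so L = 3.

L = 3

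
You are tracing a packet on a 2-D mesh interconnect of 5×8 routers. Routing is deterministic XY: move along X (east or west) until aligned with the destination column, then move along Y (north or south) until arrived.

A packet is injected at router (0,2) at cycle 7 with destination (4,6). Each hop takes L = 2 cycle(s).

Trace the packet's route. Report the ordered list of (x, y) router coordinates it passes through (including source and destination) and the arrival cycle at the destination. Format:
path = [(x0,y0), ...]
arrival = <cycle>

t=7: at (0,2)
t=9: at (1,2) after E
t=11: at (2,2) after E
t=13: at (3,2) after E
t=15: at (4,2) after E
t=17: at (4,3) after N
t=19: at (4,4) after N
t=21: at (4,5) after N
t=23: at (4,6) after N

path = [(0,2), (1,2), (2,2), (3,2), (4,2), (4,3), (4,4), (4,5), (4,6)]
arrival = 23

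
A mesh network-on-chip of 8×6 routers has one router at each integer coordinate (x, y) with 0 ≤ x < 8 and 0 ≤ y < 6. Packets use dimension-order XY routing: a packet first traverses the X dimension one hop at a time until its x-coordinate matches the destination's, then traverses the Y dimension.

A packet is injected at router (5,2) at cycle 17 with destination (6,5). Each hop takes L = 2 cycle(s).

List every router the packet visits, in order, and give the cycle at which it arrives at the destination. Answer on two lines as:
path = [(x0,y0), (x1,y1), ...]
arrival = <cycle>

[0] x=5 y=2 t=17
[1] x=6 y=2 t=19 →E
[2] x=6 y=3 t=21 →N
[3] x=6 y=4 t=23 →N
[4] x=6 y=5 t=25 →N

path = [(5,2), (6,2), (6,3), (6,4), (6,5)]
arrival = 25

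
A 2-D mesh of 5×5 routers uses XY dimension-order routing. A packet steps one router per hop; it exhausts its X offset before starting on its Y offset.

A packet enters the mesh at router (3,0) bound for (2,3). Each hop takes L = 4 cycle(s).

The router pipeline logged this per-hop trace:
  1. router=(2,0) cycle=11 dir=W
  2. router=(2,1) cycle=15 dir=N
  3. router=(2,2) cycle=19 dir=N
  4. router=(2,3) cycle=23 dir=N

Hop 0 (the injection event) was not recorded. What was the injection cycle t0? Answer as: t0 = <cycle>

t0 = 7

The first recorded entry is hop 1 at cycle 11.
So t0 = 11 − 1·4 = 7.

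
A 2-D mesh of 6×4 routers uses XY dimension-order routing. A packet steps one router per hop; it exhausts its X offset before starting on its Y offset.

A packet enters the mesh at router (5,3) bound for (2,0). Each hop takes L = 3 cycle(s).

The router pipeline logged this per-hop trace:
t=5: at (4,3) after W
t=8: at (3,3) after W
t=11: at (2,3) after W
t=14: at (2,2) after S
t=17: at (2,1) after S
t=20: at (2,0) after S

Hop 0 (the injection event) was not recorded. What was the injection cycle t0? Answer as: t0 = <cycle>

t0 = 2

cyc[1] = 5 and cyc[k] = t0 + k·L for every k.
So t0 = 5 − 1·3 = 2.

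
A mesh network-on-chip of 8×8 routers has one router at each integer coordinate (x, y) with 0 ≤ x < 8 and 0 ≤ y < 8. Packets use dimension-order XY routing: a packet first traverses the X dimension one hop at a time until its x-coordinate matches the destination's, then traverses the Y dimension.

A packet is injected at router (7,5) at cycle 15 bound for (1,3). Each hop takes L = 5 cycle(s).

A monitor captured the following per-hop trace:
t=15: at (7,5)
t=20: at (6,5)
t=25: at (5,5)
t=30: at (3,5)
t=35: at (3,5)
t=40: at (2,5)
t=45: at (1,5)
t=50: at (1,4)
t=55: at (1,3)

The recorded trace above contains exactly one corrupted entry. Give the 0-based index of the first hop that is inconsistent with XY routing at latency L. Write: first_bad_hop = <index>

first_bad_hop = 3

hop 1: step (-1,+0), +5 cyc — ok
hop 2: step (-1,+0), +5 cyc — ok
hop 3: step (-2,+0), +5 cyc — BAD: non-unit step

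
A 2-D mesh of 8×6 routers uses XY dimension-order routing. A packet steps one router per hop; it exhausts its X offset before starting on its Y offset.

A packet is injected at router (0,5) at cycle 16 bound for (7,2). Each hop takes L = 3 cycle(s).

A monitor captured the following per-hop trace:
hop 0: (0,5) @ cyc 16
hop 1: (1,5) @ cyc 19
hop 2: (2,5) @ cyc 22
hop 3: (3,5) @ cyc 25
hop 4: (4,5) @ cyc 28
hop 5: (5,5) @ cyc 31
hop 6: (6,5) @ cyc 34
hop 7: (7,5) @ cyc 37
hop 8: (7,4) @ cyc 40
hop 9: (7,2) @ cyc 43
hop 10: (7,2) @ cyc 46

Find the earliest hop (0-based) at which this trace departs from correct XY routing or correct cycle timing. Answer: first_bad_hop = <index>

first_bad_hop = 9

hop 1: step (+1,+0), +3 cyc — ok
hop 2: step (+1,+0), +3 cyc — ok
hop 3: step (+1,+0), +3 cyc — ok
hop 4: step (+1,+0), +3 cyc — ok
hop 5: step (+1,+0), +3 cyc — ok
hop 6: step (+1,+0), +3 cyc — ok
hop 7: step (+1,+0), +3 cyc — ok
hop 8: step (+0,-1), +3 cyc — ok
hop 9: step (+0,-2), +3 cyc — BAD: non-unit step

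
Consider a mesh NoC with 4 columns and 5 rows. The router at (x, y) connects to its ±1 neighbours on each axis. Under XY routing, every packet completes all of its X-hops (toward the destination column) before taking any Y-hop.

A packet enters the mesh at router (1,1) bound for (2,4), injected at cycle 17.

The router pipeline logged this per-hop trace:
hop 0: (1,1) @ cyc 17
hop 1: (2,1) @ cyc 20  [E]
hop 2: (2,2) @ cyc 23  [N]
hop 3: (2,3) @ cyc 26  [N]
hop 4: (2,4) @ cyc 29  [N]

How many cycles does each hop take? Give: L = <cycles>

L = 3

cyc[1] − cyc[0] = 20 − 17 = 3.
Per-hop latency L = Δcyc = 3.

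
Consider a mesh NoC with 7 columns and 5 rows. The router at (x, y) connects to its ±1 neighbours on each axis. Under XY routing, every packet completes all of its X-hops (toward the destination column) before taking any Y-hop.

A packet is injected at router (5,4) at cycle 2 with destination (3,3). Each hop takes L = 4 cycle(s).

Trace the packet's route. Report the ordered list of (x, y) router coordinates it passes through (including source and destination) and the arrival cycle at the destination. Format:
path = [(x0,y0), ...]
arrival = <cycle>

hop 0: (5,4) @ cyc 2
hop 1: (4,4) @ cyc 6  [W]
hop 2: (3,4) @ cyc 10  [W]
hop 3: (3,3) @ cyc 14  [S]

path = [(5,4), (4,4), (3,4), (3,3)]
arrival = 14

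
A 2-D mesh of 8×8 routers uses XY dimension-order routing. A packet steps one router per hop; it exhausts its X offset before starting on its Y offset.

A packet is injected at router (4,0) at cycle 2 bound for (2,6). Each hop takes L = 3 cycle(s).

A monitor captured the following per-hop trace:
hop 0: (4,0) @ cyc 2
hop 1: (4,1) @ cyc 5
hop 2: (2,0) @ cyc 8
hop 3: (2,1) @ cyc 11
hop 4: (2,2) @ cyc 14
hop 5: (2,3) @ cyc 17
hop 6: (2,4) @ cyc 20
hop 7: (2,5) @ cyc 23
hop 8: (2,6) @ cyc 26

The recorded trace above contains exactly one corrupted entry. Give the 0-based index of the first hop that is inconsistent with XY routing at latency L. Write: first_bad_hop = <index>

[1] (+0,+1) / 3c ⇒ BAD: Y-move but x=4≠2

first_bad_hop = 1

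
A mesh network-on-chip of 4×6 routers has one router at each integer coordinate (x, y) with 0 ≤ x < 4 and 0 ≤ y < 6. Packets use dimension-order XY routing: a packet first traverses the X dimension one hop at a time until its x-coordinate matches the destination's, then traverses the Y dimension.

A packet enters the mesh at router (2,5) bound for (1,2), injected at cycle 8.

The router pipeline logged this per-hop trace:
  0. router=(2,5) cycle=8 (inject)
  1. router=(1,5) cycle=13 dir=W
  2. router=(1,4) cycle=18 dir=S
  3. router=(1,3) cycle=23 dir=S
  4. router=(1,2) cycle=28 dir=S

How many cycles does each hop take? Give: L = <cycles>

L = 5

Between hops 0 and 1 the cycle counter advances 13 − 8 = 5.
Each hop adds L, hence L = 5.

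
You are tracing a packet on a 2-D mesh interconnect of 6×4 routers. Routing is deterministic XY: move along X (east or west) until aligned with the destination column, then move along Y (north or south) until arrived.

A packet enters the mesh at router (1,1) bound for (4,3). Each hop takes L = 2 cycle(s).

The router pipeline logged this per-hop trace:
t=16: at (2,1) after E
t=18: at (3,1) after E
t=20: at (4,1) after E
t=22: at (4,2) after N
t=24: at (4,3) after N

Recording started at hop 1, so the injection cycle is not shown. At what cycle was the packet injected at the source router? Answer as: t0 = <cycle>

Hop 1 reached at cycle 16; hop k is at t0 + k·L.
So t0 = 16 − 1·2 = 14.

t0 = 14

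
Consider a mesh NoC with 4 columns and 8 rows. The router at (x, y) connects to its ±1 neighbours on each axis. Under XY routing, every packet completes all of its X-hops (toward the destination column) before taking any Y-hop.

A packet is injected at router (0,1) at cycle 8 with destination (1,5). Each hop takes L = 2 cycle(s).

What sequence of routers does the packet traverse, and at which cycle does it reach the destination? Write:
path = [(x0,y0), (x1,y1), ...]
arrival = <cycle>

src (0,1)  cyc=8
E→(1,1)  cyc=10
N→(1,2)  cyc=12
N→(1,3)  cyc=14
N→(1,4)  cyc=16
N→(1,5)  cyc=18

path = [(0,1), (1,1), (1,2), (1,3), (1,4), (1,5)]
arrival = 18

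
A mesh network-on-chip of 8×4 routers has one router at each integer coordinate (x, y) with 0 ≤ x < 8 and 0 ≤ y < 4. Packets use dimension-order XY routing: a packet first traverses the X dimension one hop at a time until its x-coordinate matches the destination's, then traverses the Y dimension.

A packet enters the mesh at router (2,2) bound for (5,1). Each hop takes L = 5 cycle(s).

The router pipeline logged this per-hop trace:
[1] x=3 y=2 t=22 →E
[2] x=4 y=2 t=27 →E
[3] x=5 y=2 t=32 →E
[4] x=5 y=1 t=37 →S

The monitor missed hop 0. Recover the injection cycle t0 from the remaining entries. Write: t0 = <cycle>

cyc[1] = 22 and cyc[k] = t0 + k·L for every k.
So t0 = 22 − 1·5 = 17.

t0 = 17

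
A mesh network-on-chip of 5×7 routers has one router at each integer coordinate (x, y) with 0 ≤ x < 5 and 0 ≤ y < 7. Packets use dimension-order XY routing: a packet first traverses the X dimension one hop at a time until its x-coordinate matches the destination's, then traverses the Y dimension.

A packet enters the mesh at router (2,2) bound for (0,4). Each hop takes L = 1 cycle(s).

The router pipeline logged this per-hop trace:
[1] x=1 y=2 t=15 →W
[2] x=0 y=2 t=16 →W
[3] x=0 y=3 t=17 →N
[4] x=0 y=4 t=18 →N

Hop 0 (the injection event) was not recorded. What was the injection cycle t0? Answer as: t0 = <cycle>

Hop 1 reached at cycle 15; hop k is at t0 + k·L.
Subtract one hop: t0 = 15 − 1 = 14.

t0 = 14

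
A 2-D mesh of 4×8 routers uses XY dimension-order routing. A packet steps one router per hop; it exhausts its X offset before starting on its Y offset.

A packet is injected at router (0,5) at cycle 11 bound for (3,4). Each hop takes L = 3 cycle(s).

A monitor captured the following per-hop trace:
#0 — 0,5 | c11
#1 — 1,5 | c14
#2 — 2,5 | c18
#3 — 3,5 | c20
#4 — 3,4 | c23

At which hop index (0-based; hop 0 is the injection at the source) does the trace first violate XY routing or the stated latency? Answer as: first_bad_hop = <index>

first_bad_hop = 2

check 1→ d=(1,0) cyc+3: ok
check 2→ d=(1,0) cyc+4: BAD: Δcyc=4≠L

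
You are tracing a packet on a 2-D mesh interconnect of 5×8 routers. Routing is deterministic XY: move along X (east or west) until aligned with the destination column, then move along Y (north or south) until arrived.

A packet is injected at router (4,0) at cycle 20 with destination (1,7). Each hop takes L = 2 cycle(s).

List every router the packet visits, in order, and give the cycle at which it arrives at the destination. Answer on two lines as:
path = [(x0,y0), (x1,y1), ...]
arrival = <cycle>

path = [(4,0), (3,0), (2,0), (1,0), (1,1), (1,2), (1,3), (1,4), (1,5), (1,6), (1,7)]
arrival = 40

t=20: at (4,0)
t=22: at (3,0) after W
t=24: at (2,0) after W
t=26: at (1,0) after W
t=28: at (1,1) after N
t=30: at (1,2) after N
t=32: at (1,3) after N
t=34: at (1,4) after N
t=36: at (1,5) after N
t=38: at (1,6) after N
t=40: at (1,7) after N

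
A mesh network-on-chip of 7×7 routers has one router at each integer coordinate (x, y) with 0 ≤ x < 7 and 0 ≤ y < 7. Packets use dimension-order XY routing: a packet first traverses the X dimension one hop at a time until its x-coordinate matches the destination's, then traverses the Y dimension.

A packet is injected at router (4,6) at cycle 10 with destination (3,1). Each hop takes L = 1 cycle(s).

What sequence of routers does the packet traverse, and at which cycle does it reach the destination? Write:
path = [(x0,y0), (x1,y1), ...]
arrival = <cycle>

path = [(4,6), (3,6), (3,5), (3,4), (3,3), (3,2), (3,1)]
arrival = 16

hop 0: (4,6) @ cyc 10
hop 1: (3,6) @ cyc 11  [W]
hop 2: (3,5) @ cyc 12  [S]
hop 3: (3,4) @ cyc 13  [S]
hop 4: (3,3) @ cyc 14  [S]
hop 5: (3,2) @ cyc 15  [S]
hop 6: (3,1) @ cyc 16  [S]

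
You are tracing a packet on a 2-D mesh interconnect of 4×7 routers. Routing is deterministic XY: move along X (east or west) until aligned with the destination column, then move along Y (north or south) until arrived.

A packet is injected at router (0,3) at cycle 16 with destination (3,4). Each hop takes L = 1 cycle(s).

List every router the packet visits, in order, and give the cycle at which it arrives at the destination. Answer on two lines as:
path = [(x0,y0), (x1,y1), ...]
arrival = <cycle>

  0. router=(0,3) cycle=16 (inject)
  1. router=(1,3) cycle=17 dir=E
  2. router=(2,3) cycle=18 dir=E
  3. router=(3,3) cycle=19 dir=E
  4. router=(3,4) cycle=20 dir=N

path = [(0,3), (1,3), (2,3), (3,3), (3,4)]
arrival = 20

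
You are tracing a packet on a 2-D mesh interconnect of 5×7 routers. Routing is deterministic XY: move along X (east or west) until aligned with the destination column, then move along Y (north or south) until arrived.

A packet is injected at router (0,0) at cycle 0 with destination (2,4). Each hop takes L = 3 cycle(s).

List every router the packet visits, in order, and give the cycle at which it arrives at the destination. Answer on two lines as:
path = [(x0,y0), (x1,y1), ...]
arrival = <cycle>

path = [(0,0), (1,0), (2,0), (2,1), (2,2), (2,3), (2,4)]
arrival = 18

[0] x=0 y=0 t=0
[1] x=1 y=0 t=3 →E
[2] x=2 y=0 t=6 →E
[3] x=2 y=1 t=9 →N
[4] x=2 y=2 t=12 →N
[5] x=2 y=3 t=15 →N
[6] x=2 y=4 t=18 →N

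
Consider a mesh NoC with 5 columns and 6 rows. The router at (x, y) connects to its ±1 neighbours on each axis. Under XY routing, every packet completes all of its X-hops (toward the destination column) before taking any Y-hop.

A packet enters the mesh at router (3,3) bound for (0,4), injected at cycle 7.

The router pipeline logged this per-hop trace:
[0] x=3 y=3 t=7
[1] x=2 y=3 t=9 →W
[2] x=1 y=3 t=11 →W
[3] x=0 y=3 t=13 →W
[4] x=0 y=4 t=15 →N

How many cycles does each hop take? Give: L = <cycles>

Between hops 0 and 1 the cycle counter advances 9 − 7 = 2.
One hop costs L cycles, so L = 2.

L = 2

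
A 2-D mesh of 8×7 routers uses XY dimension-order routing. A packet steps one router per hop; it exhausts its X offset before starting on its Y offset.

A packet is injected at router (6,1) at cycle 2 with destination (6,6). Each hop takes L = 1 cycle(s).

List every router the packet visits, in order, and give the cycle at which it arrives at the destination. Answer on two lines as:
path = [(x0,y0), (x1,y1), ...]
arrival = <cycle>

hop 0: (6,1) @ cyc 2
hop 1: (6,2) @ cyc 3  [N]
hop 2: (6,3) @ cyc 4  [N]
hop 3: (6,4) @ cyc 5  [N]
hop 4: (6,5) @ cyc 6  [N]
hop 5: (6,6) @ cyc 7  [N]

path = [(6,1), (6,2), (6,3), (6,4), (6,5), (6,6)]
arrival = 7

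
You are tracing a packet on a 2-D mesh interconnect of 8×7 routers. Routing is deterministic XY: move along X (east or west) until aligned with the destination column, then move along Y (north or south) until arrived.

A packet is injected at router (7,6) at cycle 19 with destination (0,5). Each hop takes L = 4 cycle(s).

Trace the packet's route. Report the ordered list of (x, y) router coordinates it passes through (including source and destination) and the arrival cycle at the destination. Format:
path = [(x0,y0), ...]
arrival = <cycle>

path = [(7,6), (6,6), (5,6), (4,6), (3,6), (2,6), (1,6), (0,6), (0,5)]
arrival = 51

t=19: at (7,6)
t=23: at (6,6) after W
t=27: at (5,6) after W
t=31: at (4,6) after W
t=35: at (3,6) after W
t=39: at (2,6) after W
t=43: at (1,6) after W
t=47: at (0,6) after W
t=51: at (0,5) after S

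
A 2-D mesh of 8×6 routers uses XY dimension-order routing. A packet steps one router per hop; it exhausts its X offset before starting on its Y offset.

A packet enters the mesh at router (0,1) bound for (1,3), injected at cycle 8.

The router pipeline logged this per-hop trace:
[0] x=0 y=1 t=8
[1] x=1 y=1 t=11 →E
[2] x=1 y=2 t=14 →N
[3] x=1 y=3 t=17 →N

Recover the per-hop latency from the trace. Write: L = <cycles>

L = 3

From hop 0 (8) to hop 1 (11): +3 cycles.
That increment is L by definition: L = 3.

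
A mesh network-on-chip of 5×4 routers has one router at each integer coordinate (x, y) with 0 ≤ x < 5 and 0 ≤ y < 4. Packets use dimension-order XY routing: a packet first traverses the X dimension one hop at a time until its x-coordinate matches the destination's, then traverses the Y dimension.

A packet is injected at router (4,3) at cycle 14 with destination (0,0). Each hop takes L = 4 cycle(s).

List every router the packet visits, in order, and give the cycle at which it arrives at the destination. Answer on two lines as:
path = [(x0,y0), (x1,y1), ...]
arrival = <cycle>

path = [(4,3), (3,3), (2,3), (1,3), (0,3), (0,2), (0,1), (0,0)]
arrival = 42

  0. router=(4,3) cycle=14 (inject)
  1. router=(3,3) cycle=18 dir=W
  2. router=(2,3) cycle=22 dir=W
  3. router=(1,3) cycle=26 dir=W
  4. router=(0,3) cycle=30 dir=W
  5. router=(0,2) cycle=34 dir=S
  6. router=(0,1) cycle=38 dir=S
  7. router=(0,0) cycle=42 dir=S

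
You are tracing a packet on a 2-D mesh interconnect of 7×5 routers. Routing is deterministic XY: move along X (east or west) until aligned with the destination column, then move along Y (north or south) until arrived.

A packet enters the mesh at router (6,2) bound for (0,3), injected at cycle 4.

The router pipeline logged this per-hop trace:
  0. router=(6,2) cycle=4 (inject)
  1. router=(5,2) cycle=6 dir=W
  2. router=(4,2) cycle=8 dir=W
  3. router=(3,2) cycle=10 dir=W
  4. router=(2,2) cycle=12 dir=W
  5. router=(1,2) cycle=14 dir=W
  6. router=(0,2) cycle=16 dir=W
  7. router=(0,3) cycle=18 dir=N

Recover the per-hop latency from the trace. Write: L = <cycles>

L = 2

Δcyc across hop 0→1: 6 − 4 = 2.
One hop costs L cycles, so L = 2.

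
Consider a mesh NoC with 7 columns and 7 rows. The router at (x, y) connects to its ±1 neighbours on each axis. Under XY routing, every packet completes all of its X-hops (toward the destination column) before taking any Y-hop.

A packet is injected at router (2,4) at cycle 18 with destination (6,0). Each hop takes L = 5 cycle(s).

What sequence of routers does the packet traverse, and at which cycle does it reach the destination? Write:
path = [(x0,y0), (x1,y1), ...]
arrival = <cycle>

src (2,4)  cyc=18
E→(3,4)  cyc=23
E→(4,4)  cyc=28
E→(5,4)  cyc=33
E→(6,4)  cyc=38
S→(6,3)  cyc=43
S→(6,2)  cyc=48
S→(6,1)  cyc=53
S→(6,0)  cyc=58

path = [(2,4), (3,4), (4,4), (5,4), (6,4), (6,3), (6,2), (6,1), (6,0)]
arrival = 58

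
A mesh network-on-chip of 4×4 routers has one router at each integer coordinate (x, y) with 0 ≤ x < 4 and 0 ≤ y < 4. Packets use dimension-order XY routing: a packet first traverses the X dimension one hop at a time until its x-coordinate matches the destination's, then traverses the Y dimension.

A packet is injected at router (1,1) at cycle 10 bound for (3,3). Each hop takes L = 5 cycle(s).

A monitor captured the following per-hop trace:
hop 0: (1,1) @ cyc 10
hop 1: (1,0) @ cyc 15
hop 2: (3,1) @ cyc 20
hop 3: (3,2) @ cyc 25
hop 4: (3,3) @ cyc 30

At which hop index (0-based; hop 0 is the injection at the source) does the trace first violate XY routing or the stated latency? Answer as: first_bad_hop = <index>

first_bad_hop = 1

  1: Δx=+0 Δy=-1 Δt=5 [BAD: Y-move but x=1≠3]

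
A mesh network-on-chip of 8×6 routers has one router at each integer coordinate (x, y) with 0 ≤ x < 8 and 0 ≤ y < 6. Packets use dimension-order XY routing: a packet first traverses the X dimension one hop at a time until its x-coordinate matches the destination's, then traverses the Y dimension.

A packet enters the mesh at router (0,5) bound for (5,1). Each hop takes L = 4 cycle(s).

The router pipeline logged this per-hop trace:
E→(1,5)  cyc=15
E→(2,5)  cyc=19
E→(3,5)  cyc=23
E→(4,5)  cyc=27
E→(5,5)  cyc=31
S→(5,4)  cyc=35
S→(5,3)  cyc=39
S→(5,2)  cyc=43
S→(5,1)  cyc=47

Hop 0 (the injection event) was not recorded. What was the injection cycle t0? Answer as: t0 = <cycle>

At hop 1 the cycle is 15; in general cyc_k = t0 + kL.
t0 = cyc[1] − L = 15 − 4 = 11.

t0 = 11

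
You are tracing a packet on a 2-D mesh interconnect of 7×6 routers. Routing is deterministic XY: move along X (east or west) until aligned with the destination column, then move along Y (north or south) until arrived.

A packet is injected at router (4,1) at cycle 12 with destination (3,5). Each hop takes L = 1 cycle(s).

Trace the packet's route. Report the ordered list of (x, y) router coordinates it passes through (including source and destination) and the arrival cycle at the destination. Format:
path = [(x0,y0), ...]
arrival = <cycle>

t=12: at (4,1)
t=13: at (3,1) after W
t=14: at (3,2) after N
t=15: at (3,3) after N
t=16: at (3,4) after N
t=17: at (3,5) after N

path = [(4,1), (3,1), (3,2), (3,3), (3,4), (3,5)]
arrival = 17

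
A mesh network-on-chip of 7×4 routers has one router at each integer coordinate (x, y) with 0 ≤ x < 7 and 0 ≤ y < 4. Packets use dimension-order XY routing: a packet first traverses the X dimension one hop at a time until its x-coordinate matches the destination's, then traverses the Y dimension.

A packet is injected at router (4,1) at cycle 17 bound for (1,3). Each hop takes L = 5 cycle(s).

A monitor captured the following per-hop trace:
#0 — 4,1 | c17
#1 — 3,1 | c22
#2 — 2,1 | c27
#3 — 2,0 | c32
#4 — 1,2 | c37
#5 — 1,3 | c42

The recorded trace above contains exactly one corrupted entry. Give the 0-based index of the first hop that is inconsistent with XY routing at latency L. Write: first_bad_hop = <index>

check 1→ d=(-1,0) cyc+5: ok
check 2→ d=(-1,0) cyc+5: ok
check 3→ d=(0,-1) cyc+5: BAD: Y-move but x=2≠1

first_bad_hop = 3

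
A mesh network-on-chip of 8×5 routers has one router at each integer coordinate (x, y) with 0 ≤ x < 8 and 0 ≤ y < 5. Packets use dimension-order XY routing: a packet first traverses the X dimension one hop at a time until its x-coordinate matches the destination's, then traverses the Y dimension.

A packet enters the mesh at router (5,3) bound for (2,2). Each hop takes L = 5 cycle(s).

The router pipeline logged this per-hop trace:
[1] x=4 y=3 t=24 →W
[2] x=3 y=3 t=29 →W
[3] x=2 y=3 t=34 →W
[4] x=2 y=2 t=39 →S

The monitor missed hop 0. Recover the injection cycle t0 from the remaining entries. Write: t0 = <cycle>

cyc[1] = 24 and cyc[k] = t0 + k·L for every k.
Subtract one hop: t0 = 24 − 5 = 19.

t0 = 19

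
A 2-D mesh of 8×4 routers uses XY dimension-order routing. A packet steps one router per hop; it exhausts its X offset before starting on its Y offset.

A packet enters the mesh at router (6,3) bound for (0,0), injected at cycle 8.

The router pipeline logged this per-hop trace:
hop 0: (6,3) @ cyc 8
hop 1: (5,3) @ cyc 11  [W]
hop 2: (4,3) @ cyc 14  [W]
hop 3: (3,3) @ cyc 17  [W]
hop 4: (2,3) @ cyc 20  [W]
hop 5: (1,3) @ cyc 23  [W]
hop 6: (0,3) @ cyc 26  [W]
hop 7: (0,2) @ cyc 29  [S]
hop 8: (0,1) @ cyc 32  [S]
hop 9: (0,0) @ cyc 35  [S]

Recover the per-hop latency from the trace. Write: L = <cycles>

From hop 0 (8) to hop 1 (11): +3 cycles.
That increment is L by definition: L = 3.

L = 3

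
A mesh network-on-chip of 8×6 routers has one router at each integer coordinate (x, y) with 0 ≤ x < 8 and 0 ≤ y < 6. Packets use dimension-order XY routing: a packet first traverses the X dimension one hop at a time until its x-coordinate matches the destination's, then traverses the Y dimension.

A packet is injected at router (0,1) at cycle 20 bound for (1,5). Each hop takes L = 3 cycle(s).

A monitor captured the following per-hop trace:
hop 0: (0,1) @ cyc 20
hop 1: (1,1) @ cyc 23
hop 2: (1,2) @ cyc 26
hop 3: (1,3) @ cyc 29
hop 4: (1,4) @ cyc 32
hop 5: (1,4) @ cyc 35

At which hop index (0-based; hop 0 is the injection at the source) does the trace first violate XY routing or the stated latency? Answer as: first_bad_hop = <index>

[1] (+1,+0) / 3c ⇒ ok
[2] (+0,+1) / 3c ⇒ ok
[3] (+0,+1) / 3c ⇒ ok
[4] (+0,+1) / 3c ⇒ ok
[5] (+0,+0) / 3c ⇒ BAD: non-unit step

first_bad_hop = 5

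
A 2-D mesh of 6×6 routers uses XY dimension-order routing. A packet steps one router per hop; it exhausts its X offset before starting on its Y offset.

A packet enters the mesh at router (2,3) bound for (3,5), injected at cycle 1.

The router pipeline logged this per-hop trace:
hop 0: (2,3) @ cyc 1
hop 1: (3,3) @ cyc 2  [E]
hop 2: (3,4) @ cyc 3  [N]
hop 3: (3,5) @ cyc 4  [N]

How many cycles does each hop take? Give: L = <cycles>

L = 1

Δcyc across hop 0→1: 2 − 1 = 1.
Each hop adds L, hence L = 1.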